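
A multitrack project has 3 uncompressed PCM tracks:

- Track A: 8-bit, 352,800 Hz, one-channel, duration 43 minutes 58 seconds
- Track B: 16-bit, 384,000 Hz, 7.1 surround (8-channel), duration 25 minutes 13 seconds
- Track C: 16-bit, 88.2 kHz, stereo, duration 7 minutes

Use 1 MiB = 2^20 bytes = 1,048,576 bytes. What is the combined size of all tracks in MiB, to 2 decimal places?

9894.12 MiB

Track A: 43 minutes 58 seconds = 2,638 s; 352,800 × 2,638 × 1 × 1 = 930,686,400 bytes.
Track B: 25 minutes 13 seconds = 1,513 s; 384,000 × 1,513 × 2 × 8 = 9,295,872,000 bytes.
Track C: 7 minutes = 420 s; 88,200 × 420 × 2 × 2 = 148,176,000 bytes.
Total = 10,374,734,400 bytes = 9894.12 MiB.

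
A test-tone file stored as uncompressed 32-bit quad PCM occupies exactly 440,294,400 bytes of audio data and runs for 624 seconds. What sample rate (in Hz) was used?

Bytes = sample_rate × seconds × bytes_per_sample × channels.
sample_rate = 440,294,400 / (624 × 4 × 4) = 440,294,400 / 9,984 = 44,100 Hz.

44,100 Hz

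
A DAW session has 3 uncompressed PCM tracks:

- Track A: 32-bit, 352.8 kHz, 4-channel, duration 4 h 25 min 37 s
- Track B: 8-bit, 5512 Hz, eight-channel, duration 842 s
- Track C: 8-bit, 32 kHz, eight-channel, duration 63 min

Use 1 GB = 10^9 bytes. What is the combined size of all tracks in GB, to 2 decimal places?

Track A: 4 h 25 min 37 s = 15,937 s; 352,800 × 15,937 × 4 × 4 = 89,961,177,600 bytes.
Track B: 5,512 × 842 × 1 × 8 = 37,128,832 bytes.
Track C: 63 min = 3,780 s; 32,000 × 3,780 × 1 × 8 = 967,680,000 bytes.
Total = 90,965,986,432 bytes = 90.97 GB.

90.97 GB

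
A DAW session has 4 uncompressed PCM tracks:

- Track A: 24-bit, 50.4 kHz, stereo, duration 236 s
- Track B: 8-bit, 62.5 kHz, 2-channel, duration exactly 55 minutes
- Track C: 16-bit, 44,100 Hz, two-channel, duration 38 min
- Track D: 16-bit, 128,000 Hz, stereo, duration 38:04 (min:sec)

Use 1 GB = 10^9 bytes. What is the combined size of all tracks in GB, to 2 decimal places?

2.06 GB

Track A: 50,400 × 236 × 3 × 2 = 71,366,400 bytes.
Track B: exactly 55 minutes = 3,300 s; 62,500 × 3,300 × 1 × 2 = 412,500,000 bytes.
Track C: 38 min = 2,280 s; 44,100 × 2,280 × 2 × 2 = 402,192,000 bytes.
Track D: 38:04 (min:sec) = 2,284 s; 128,000 × 2,284 × 2 × 2 = 1,169,408,000 bytes.
Total = 2,055,466,400 bytes = 2.06 GB.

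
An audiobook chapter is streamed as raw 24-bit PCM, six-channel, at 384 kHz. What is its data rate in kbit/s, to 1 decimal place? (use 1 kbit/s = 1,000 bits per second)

55296.0 kbit/s

Bit rate = 384,000 × 24 × 6 = 55,296,000 bits/s.
= 55296.0 kbit/s.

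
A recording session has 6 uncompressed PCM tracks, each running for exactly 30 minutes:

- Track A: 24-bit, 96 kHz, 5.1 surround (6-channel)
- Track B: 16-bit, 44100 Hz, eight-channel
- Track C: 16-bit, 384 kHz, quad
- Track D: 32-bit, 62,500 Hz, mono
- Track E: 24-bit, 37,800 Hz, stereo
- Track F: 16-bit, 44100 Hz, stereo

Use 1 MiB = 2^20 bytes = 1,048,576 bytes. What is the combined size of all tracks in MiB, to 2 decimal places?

10572.28 MiB

exactly 30 minutes = 1,800 s.
Track A: 96,000 × 1,800 × 3 × 6 = 3,110,400,000 bytes.
Track B: 44,100 × 1,800 × 2 × 8 = 1,270,080,000 bytes.
Track C: 384,000 × 1,800 × 2 × 4 = 5,529,600,000 bytes.
Track D: 62,500 × 1,800 × 4 × 1 = 450,000,000 bytes.
Track E: 37,800 × 1,800 × 3 × 2 = 408,240,000 bytes.
Track F: 44,100 × 1,800 × 2 × 2 = 317,520,000 bytes.
Total = 11,085,840,000 bytes = 10572.28 MiB.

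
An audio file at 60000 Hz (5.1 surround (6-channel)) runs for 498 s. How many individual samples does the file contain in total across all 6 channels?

179,280,000 samples

60,000 × 498 s × 6 ch = 179,280,000 samples.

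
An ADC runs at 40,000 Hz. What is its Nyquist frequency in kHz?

20 kHz

Nyquist frequency = sample rate / 2 = 40,000 / 2 = 20 kHz.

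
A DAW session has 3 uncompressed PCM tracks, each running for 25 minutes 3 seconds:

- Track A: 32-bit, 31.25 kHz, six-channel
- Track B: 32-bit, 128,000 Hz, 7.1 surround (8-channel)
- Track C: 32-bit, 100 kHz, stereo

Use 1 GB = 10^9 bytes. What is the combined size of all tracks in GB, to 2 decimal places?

25 minutes 3 seconds = 1,503 s.
Track A: 31,250 × 1,503 × 4 × 6 = 1,127,250,000 bytes.
Track B: 128,000 × 1,503 × 4 × 8 = 6,156,288,000 bytes.
Track C: 100,000 × 1,503 × 4 × 2 = 1,202,400,000 bytes.
Total = 8,485,938,000 bytes = 8.49 GB.

8.49 GB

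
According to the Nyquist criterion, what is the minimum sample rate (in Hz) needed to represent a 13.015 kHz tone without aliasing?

26,030 Hz

Minimum sample rate = 2 × 13,015 Hz = 26,030 Hz.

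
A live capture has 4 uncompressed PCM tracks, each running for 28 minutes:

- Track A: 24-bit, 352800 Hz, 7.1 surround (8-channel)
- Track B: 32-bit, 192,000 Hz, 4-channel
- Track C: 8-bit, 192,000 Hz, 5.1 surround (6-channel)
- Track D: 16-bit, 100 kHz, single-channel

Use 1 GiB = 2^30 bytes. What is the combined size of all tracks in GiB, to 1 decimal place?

28 minutes = 1,680 s.
Track A: 352,800 × 1,680 × 3 × 8 = 14,224,896,000 bytes.
Track B: 192,000 × 1,680 × 4 × 4 = 5,160,960,000 bytes.
Track C: 192,000 × 1,680 × 1 × 6 = 1,935,360,000 bytes.
Track D: 100,000 × 1,680 × 2 × 1 = 336,000,000 bytes.
Total = 21,657,216,000 bytes = 20.2 GiB.

20.2 GiB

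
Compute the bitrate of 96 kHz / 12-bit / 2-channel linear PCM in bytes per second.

288,000 bytes/s

Bit rate = 96,000 × 12 × 2 = 2,304,000 bits/s.
2,304,000 / 8 = 288,000 bytes/s.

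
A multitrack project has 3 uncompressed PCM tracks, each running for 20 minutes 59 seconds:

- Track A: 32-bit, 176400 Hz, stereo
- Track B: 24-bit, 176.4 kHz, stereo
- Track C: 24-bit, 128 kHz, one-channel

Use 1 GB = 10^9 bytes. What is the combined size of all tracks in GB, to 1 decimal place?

3.6 GB

20 minutes 59 seconds = 1,259 s.
Track A: 176,400 × 1,259 × 4 × 2 = 1,776,700,800 bytes.
Track B: 176,400 × 1,259 × 3 × 2 = 1,332,525,600 bytes.
Track C: 128,000 × 1,259 × 3 × 1 = 483,456,000 bytes.
Total = 3,592,682,400 bytes = 3.6 GB.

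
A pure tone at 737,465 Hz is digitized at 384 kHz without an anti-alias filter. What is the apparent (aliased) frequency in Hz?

30,535 Hz

Nyquist = 384,000/2 = 192,000 Hz; 737,465 Hz exceeds it.
Alias = |737,465 − 2×384,000| = |737,465 − 768,000| = 30,535 Hz.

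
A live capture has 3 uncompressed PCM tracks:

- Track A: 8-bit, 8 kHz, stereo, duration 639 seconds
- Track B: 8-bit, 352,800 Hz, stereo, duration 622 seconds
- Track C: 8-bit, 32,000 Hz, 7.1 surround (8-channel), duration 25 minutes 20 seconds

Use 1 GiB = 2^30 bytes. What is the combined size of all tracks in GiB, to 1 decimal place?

0.8 GiB

Track A: 8,000 × 639 × 1 × 2 = 10,224,000 bytes.
Track B: 352,800 × 622 × 1 × 2 = 438,883,200 bytes.
Track C: 25 minutes 20 seconds = 1,520 s; 32,000 × 1,520 × 1 × 8 = 389,120,000 bytes.
Total = 838,227,200 bytes = 0.8 GiB.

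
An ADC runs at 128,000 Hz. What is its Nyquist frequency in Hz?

Nyquist frequency = sample rate / 2 = 128,000 / 2 = 64,000 Hz.

64,000 Hz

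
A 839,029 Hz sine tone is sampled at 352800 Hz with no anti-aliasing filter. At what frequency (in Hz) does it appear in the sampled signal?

133,429 Hz

Nyquist = 352,800/2 = 176,400 Hz; 839,029 Hz exceeds it.
Alias = |839,029 − 2×352,800| = |839,029 − 705,600| = 133,429 Hz.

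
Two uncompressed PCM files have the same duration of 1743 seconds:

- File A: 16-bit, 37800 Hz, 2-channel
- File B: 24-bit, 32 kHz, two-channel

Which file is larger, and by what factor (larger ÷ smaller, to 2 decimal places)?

File A: 37,800 × 2 × 2 = 151,200 bytes/s.
File B: 32,000 × 3 × 2 = 192,000 bytes/s.
File B is larger; ratio = 334,656,000 / 263,541,600 = 1.27.

File B, by a factor of 1.27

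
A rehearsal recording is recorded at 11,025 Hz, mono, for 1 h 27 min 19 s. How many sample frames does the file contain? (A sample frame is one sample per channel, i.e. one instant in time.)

57,759,975 sample frames

1 h 27 min 19 s = 5,239 s.
11,025 samples/s × 5,239 s = 57,759,975 frames.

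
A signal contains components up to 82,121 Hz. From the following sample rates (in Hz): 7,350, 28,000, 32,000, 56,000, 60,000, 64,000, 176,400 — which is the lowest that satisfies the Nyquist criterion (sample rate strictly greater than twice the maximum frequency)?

176,400 Hz

Need sample rate > 2 × 82,121 = 164,242 Hz.
Lowest listed rate above 164,242 Hz is 176,400 Hz.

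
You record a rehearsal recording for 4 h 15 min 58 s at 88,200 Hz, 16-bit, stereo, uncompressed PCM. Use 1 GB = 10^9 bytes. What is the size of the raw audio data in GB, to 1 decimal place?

5.4 GB

Duration = 4 h 15 min 58 s = 15,358 s.
Bytes = 88,200 samples/s × 15,358 s × 2 bytes/sample × 2 ch = 5,418,302,400 bytes.
5,418,302,400 / 1,000,000,000 = 5.4 GB.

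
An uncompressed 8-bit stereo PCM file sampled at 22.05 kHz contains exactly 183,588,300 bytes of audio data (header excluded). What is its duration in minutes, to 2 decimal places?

69.38 minutes

Byte rate = 22,050 × 1 × 2 = 44,100 bytes/s.
Duration = 183,588,300 / 44,100 = 4,163 s.
4,163 s / 60 = 69.38 minutes.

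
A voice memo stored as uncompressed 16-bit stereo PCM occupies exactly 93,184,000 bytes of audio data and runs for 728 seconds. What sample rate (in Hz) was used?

Bytes = sample_rate × seconds × bytes_per_sample × channels.
sample_rate = 93,184,000 / (728 × 2 × 2) = 93,184,000 / 2,912 = 32,000 Hz.

32,000 Hz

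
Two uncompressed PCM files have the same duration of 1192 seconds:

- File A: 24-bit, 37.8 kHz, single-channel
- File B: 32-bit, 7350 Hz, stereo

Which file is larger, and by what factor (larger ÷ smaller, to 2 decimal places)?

File A: 37,800 × 3 × 1 = 113,400 bytes/s.
File B: 7,350 × 4 × 2 = 58,800 bytes/s.
File A is larger; ratio = 135,172,800 / 70,089,600 = 1.93.

File A, by a factor of 1.93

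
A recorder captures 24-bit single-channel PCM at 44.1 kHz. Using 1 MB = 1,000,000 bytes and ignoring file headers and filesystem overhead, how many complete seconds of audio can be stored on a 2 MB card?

Uncompressed byte rate = 44,100 × 3 × 1 = 132,300 bytes/s.
Capacity = 2 × 1,000,000 = 2,000,000 bytes.
2,000,000 / 132,300 ≈ 15.12 s → 15 seconds.

15 seconds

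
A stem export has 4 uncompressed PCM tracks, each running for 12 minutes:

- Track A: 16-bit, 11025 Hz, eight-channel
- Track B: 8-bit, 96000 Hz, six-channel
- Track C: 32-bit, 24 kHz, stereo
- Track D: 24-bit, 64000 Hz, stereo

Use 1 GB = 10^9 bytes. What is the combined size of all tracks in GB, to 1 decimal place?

12 minutes = 720 s.
Track A: 11,025 × 720 × 2 × 8 = 127,008,000 bytes.
Track B: 96,000 × 720 × 1 × 6 = 414,720,000 bytes.
Track C: 24,000 × 720 × 4 × 2 = 138,240,000 bytes.
Track D: 64,000 × 720 × 3 × 2 = 276,480,000 bytes.
Total = 956,448,000 bytes = 1.0 GB.

1.0 GB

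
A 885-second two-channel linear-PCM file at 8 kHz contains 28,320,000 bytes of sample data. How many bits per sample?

16 bits

Bytes per sample = 28,320,000 / (8,000 × 885 × 2) = 28,320,000 / 14,160,000 = 2.
Bit depth = 2 × 8 = 16 bits.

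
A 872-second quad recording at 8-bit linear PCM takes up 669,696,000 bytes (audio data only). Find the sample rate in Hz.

Bytes = sample_rate × seconds × bytes_per_sample × channels.
sample_rate = 669,696,000 / (872 × 1 × 4) = 669,696,000 / 3,488 = 192,000 Hz.

192,000 Hz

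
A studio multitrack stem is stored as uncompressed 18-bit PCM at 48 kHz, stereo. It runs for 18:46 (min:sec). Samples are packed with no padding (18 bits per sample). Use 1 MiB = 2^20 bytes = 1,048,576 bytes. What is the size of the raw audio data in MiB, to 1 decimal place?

Duration = 18:46 (min:sec) = 1,126 s.
Bits = 48,000 × 1,126 × 18 × 2 = 1,945,728,000 bits = 243,216,000 bytes.
243,216,000 / 1,048,576 = 231.9 MiB.

231.9 MiB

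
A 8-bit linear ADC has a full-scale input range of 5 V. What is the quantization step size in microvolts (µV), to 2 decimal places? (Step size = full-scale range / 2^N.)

19531.25 µV

5 V / 2^8 = 5 / 256 V = 19531.25 µV.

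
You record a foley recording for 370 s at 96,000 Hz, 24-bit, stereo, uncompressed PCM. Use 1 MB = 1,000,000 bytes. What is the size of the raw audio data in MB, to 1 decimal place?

Bytes = 96,000 samples/s × 370 s × 3 bytes/sample × 2 ch = 213,120,000 bytes.
213,120,000 / 1,000,000 = 213.1 MB.

213.1 MB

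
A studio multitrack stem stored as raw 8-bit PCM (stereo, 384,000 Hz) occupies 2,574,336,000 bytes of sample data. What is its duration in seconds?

3,352 seconds

Byte rate = 384,000 × 1 × 2 = 768,000 bytes/s.
Duration = 2,574,336,000 / 768,000 = 3,352 s.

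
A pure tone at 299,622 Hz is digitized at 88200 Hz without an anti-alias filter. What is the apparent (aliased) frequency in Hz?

35,022 Hz

Nyquist = 88,200/2 = 44,100 Hz; 299,622 Hz exceeds it.
Alias = |299,622 − 3×88,200| = |299,622 − 264,600| = 35,022 Hz.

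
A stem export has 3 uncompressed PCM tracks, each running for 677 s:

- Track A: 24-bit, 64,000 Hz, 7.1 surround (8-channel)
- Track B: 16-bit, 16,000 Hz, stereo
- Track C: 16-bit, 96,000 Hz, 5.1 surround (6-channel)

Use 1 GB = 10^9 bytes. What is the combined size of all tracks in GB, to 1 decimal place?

1.9 GB

Track A: 64,000 × 677 × 3 × 8 = 1,039,872,000 bytes.
Track B: 16,000 × 677 × 2 × 2 = 43,328,000 bytes.
Track C: 96,000 × 677 × 2 × 6 = 779,904,000 bytes.
Total = 1,863,104,000 bytes = 1.9 GB.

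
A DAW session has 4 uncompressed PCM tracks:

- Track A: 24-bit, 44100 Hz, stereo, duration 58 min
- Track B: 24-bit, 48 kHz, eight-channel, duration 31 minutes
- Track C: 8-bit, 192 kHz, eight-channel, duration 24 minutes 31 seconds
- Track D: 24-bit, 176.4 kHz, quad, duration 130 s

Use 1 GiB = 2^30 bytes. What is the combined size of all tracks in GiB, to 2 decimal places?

5.21 GiB

Track A: 58 min = 3,480 s; 44,100 × 3,480 × 3 × 2 = 920,808,000 bytes.
Track B: 31 minutes = 1,860 s; 48,000 × 1,860 × 3 × 8 = 2,142,720,000 bytes.
Track C: 24 minutes 31 seconds = 1,471 s; 192,000 × 1,471 × 1 × 8 = 2,259,456,000 bytes.
Track D: 176,400 × 130 × 3 × 4 = 275,184,000 bytes.
Total = 5,598,168,000 bytes = 5.21 GiB.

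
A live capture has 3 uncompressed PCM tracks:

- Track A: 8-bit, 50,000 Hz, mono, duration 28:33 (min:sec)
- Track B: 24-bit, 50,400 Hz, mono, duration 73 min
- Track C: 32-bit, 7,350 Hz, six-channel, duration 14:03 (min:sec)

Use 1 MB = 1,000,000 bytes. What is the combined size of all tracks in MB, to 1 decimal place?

Track A: 28:33 (min:sec) = 1,713 s; 50,000 × 1,713 × 1 × 1 = 85,650,000 bytes.
Track B: 73 min = 4,380 s; 50,400 × 4,380 × 3 × 1 = 662,256,000 bytes.
Track C: 14:03 (min:sec) = 843 s; 7,350 × 843 × 4 × 6 = 148,705,200 bytes.
Total = 896,611,200 bytes = 896.6 MB.

896.6 MB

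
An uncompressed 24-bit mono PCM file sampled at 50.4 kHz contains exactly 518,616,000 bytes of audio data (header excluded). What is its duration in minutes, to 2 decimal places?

Byte rate = 50,400 × 3 × 1 = 151,200 bytes/s.
Duration = 518,616,000 / 151,200 = 3,430 s.
3,430 s / 60 = 57.17 minutes.

57.17 minutes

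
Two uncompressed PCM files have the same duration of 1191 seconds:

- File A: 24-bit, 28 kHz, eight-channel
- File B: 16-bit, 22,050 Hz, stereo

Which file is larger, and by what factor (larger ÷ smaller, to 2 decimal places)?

File A, by a factor of 7.62

File A: 28,000 × 3 × 8 = 672,000 bytes/s.
File B: 22,050 × 2 × 2 = 88,200 bytes/s.
File A is larger; ratio = 800,352,000 / 105,046,200 = 7.62.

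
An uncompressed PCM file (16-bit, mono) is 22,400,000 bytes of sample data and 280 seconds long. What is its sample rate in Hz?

40,000 Hz

Bytes = sample_rate × seconds × bytes_per_sample × channels.
sample_rate = 22,400,000 / (280 × 2 × 1) = 22,400,000 / 560 = 40,000 Hz.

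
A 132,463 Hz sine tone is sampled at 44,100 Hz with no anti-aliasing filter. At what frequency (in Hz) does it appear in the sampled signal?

Nyquist = 44,100/2 = 22,050 Hz; 132,463 Hz exceeds it.
Alias = |132,463 − 3×44,100| = |132,463 − 132,300| = 163 Hz.

163 Hz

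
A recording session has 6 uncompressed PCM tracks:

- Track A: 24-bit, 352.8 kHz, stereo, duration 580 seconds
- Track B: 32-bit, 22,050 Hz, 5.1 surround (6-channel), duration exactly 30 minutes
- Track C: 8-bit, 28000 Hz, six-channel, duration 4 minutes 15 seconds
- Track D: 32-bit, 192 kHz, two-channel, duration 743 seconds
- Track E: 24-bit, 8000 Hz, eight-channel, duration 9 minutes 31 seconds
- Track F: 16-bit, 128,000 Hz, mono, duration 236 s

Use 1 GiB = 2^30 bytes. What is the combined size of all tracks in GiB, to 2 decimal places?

3.29 GiB

Track A: 352,800 × 580 × 3 × 2 = 1,227,744,000 bytes.
Track B: exactly 30 minutes = 1,800 s; 22,050 × 1,800 × 4 × 6 = 952,560,000 bytes.
Track C: 4 minutes 15 seconds = 255 s; 28,000 × 255 × 1 × 6 = 42,840,000 bytes.
Track D: 192,000 × 743 × 4 × 2 = 1,141,248,000 bytes.
Track E: 9 minutes 31 seconds = 571 s; 8,000 × 571 × 3 × 8 = 109,632,000 bytes.
Track F: 128,000 × 236 × 2 × 1 = 60,416,000 bytes.
Total = 3,534,440,000 bytes = 3.29 GiB.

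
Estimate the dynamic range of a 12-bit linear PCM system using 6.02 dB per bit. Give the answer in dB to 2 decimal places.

12 × 6.02 = 72.24 dB.

72.24 dB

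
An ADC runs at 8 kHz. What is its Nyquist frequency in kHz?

Nyquist frequency = sample rate / 2 = 8,000 / 2 = 4 kHz.

4 kHz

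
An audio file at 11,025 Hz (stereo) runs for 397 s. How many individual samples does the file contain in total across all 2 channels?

11,025 × 397 s × 2 ch = 8,753,850 samples.

8,753,850 samples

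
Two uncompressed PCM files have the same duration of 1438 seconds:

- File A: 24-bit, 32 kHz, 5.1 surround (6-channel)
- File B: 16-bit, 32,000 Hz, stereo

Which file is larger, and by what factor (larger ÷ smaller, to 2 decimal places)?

File A: 32,000 × 3 × 6 = 576,000 bytes/s.
File B: 32,000 × 2 × 2 = 128,000 bytes/s.
File A is larger; ratio = 828,288,000 / 184,064,000 = 4.50.

File A, by a factor of 4.50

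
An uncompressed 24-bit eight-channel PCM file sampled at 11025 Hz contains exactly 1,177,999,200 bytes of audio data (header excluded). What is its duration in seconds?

Byte rate = 11,025 × 3 × 8 = 264,600 bytes/s.
Duration = 1,177,999,200 / 264,600 = 4,452 s.

4,452 seconds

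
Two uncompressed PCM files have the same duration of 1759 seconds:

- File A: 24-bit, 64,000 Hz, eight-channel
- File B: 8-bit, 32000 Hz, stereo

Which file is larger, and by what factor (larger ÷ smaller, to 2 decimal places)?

File A, by a factor of 24.00

File A: 64,000 × 3 × 8 = 1,536,000 bytes/s.
File B: 32,000 × 1 × 2 = 64,000 bytes/s.
File A is larger; ratio = 2,701,824,000 / 112,576,000 = 24.00.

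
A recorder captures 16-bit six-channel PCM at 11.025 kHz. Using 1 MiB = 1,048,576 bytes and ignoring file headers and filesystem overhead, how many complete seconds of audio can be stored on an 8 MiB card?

63 seconds

Uncompressed byte rate = 11,025 × 2 × 6 = 132,300 bytes/s.
Capacity = 8 × 1,048,576 = 8,388,608 bytes.
8,388,608 / 132,300 ≈ 63.41 s → 63 seconds.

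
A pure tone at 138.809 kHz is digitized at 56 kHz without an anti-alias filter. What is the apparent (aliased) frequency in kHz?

Nyquist = 56,000/2 = 28,000 Hz; 138,809 Hz exceeds it.
Alias = |138,809 − 2×56,000| = |138,809 − 112,000| = 26,809 Hz = 26.809 kHz.

26.809 kHz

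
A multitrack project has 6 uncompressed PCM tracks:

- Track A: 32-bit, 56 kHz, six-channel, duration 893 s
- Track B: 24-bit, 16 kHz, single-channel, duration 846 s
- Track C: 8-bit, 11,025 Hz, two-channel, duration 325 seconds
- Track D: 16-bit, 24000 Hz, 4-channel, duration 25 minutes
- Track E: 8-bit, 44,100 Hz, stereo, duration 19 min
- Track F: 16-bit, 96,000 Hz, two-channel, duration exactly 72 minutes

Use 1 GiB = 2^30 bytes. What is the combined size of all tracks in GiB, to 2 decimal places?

Track A: 56,000 × 893 × 4 × 6 = 1,200,192,000 bytes.
Track B: 16,000 × 846 × 3 × 1 = 40,608,000 bytes.
Track C: 11,025 × 325 × 1 × 2 = 7,166,250 bytes.
Track D: 25 minutes = 1,500 s; 24,000 × 1,500 × 2 × 4 = 288,000,000 bytes.
Track E: 19 min = 1,140 s; 44,100 × 1,140 × 1 × 2 = 100,548,000 bytes.
Track F: exactly 72 minutes = 4,320 s; 96,000 × 4,320 × 2 × 2 = 1,658,880,000 bytes.
Total = 3,295,394,250 bytes = 3.07 GiB.

3.07 GiB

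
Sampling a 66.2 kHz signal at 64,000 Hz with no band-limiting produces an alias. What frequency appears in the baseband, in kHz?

Nyquist = 64,000/2 = 32,000 Hz; 66,200 Hz exceeds it.
Alias = |66,200 − 1×64,000| = |66,200 − 64,000| = 2,200 Hz = 2.2 kHz.

2.2 kHz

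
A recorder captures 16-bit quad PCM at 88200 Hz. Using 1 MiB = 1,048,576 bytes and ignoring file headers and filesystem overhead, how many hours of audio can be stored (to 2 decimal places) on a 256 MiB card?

Uncompressed byte rate = 88,200 × 2 × 4 = 705,600 bytes/s.
Capacity = 256 × 1,048,576 = 268,435,456 bytes.
268,435,456 / 705,600 ≈ 380.44 s → 0.11 hours.

0.11 hours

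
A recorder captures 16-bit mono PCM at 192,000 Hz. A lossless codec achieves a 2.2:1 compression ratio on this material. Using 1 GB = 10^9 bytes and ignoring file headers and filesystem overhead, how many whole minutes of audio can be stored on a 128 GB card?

Uncompressed byte rate = 192,000 × 2 × 1 = 384,000 bytes/s.
After 2.2:1 compression, effective rate ≈ 174545.45 bytes/s.
Capacity = 128 × 1,000,000,000 = 128,000,000,000 bytes.
128,000,000,000 / effective rate ≈ 733333.33 s → 12,222 minutes.

12,222 minutes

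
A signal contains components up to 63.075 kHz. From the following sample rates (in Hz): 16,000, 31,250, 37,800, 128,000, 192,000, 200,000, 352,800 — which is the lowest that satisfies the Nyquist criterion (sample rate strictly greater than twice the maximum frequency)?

128,000 Hz

Need sample rate > 2 × 63,075 = 126,150 Hz.
Lowest listed rate above 126,150 Hz is 128,000 Hz.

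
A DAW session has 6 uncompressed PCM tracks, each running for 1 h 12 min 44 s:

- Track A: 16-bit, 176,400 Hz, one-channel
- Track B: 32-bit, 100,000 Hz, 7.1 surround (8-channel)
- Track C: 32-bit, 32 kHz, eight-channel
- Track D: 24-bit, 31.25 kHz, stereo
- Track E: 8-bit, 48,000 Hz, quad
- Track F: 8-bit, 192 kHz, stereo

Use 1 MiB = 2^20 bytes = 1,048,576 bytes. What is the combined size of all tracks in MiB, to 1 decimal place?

1 h 12 min 44 s = 4,364 s.
Track A: 176,400 × 4,364 × 2 × 1 = 1,539,619,200 bytes.
Track B: 100,000 × 4,364 × 4 × 8 = 13,964,800,000 bytes.
Track C: 32,000 × 4,364 × 4 × 8 = 4,468,736,000 bytes.
Track D: 31,250 × 4,364 × 3 × 2 = 818,250,000 bytes.
Track E: 48,000 × 4,364 × 1 × 4 = 837,888,000 bytes.
Track F: 192,000 × 4,364 × 1 × 2 = 1,675,776,000 bytes.
Total = 23,305,069,200 bytes = 22225.4 MiB.

22225.4 MiB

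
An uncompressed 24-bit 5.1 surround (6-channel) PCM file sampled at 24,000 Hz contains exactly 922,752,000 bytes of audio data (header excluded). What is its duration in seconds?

2,136 seconds

Byte rate = 24,000 × 3 × 6 = 432,000 bytes/s.
Duration = 922,752,000 / 432,000 = 2,136 s.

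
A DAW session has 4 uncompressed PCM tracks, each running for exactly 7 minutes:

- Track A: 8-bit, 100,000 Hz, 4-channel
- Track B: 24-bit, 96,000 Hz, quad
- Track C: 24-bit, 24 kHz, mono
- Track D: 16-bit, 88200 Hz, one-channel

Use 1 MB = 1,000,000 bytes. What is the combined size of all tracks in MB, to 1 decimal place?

756.2 MB

exactly 7 minutes = 420 s.
Track A: 100,000 × 420 × 1 × 4 = 168,000,000 bytes.
Track B: 96,000 × 420 × 3 × 4 = 483,840,000 bytes.
Track C: 24,000 × 420 × 3 × 1 = 30,240,000 bytes.
Track D: 88,200 × 420 × 2 × 1 = 74,088,000 bytes.
Total = 756,168,000 bytes = 756.2 MB.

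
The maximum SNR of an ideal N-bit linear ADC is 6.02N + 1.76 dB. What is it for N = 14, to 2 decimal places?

6.02 × 14 + 1.76 = 86.04 dB.

86.04 dB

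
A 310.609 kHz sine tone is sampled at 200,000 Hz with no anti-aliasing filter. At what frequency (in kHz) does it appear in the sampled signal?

Nyquist = 200,000/2 = 100,000 Hz; 310,609 Hz exceeds it.
Alias = |310,609 − 2×200,000| = |310,609 − 400,000| = 89,391 Hz = 89.391 kHz.

89.391 kHz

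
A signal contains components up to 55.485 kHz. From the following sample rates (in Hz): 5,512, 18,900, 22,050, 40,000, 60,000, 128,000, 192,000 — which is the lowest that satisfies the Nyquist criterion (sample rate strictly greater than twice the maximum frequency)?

Need sample rate > 2 × 55,485 = 110,970 Hz.
Lowest listed rate above 110,970 Hz is 128,000 Hz.

128,000 Hz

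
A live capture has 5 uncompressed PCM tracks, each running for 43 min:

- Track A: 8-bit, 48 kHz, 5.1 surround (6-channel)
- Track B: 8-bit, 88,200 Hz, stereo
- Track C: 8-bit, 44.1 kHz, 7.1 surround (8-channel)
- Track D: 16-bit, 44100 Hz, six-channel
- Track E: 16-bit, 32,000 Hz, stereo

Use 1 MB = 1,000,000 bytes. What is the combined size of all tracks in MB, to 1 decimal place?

3804.0 MB

43 min = 2,580 s.
Track A: 48,000 × 2,580 × 1 × 6 = 743,040,000 bytes.
Track B: 88,200 × 2,580 × 1 × 2 = 455,112,000 bytes.
Track C: 44,100 × 2,580 × 1 × 8 = 910,224,000 bytes.
Track D: 44,100 × 2,580 × 2 × 6 = 1,365,336,000 bytes.
Track E: 32,000 × 2,580 × 2 × 2 = 330,240,000 bytes.
Total = 3,803,952,000 bytes = 3804.0 MB.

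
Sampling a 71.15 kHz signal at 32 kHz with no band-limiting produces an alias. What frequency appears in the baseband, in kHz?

7.15 kHz

Nyquist = 32,000/2 = 16,000 Hz; 71,150 Hz exceeds it.
Alias = |71,150 − 2×32,000| = |71,150 − 64,000| = 7,150 Hz = 7.15 kHz.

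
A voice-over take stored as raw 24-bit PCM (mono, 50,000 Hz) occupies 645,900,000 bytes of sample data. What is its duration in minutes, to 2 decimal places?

Byte rate = 50,000 × 3 × 1 = 150,000 bytes/s.
Duration = 645,900,000 / 150,000 = 4,306 s.
4,306 s / 60 = 71.77 minutes.

71.77 minutes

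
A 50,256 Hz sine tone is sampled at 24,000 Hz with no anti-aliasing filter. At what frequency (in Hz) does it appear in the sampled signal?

2,256 Hz

Nyquist = 24,000/2 = 12,000 Hz; 50,256 Hz exceeds it.
Alias = |50,256 − 2×24,000| = |50,256 − 48,000| = 2,256 Hz.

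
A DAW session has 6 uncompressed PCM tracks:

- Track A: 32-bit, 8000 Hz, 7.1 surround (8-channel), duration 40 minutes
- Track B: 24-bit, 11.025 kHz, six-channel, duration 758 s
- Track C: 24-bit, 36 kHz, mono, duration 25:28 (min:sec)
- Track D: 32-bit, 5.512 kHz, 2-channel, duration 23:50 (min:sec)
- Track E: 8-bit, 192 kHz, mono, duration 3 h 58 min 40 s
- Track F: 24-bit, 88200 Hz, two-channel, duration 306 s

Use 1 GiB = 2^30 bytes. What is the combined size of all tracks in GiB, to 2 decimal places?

3.64 GiB

Track A: 40 minutes = 2,400 s; 8,000 × 2,400 × 4 × 8 = 614,400,000 bytes.
Track B: 11,025 × 758 × 3 × 6 = 150,425,100 bytes.
Track C: 25:28 (min:sec) = 1,528 s; 36,000 × 1,528 × 3 × 1 = 165,024,000 bytes.
Track D: 23:50 (min:sec) = 1,430 s; 5,512 × 1,430 × 4 × 2 = 63,057,280 bytes.
Track E: 3 h 58 min 40 s = 14,320 s; 192,000 × 14,320 × 1 × 1 = 2,749,440,000 bytes.
Track F: 88,200 × 306 × 3 × 2 = 161,935,200 bytes.
Total = 3,904,281,580 bytes = 3.64 GiB.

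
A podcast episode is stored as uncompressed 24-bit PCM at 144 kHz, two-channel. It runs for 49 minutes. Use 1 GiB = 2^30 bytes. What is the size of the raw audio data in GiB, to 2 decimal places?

Duration = 49 minutes = 2,940 s.
Bytes = 144,000 samples/s × 2,940 s × 3 bytes/sample × 2 ch = 2,540,160,000 bytes.
2,540,160,000 / 1,073,741,824 = 2.37 GiB.

2.37 GiB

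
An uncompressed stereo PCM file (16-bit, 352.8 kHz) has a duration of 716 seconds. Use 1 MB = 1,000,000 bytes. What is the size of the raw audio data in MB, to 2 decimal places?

1010.42 MB

Bytes = 352,800 samples/s × 716 s × 2 bytes/sample × 2 ch = 1,010,419,200 bytes.
1,010,419,200 / 1,000,000 = 1010.42 MB.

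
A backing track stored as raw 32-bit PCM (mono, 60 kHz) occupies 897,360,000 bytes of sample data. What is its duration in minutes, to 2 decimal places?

Byte rate = 60,000 × 4 × 1 = 240,000 bytes/s.
Duration = 897,360,000 / 240,000 = 3,739 s.
3,739 s / 60 = 62.32 minutes.

62.32 minutes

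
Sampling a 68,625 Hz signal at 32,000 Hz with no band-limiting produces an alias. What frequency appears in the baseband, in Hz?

Nyquist = 32,000/2 = 16,000 Hz; 68,625 Hz exceeds it.
Alias = |68,625 − 2×32,000| = |68,625 − 64,000| = 4,625 Hz.

4,625 Hz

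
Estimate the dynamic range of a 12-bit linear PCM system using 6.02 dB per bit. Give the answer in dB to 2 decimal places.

72.24 dB

12 × 6.02 = 72.24 dB.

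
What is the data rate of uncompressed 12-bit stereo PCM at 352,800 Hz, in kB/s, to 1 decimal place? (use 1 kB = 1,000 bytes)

Bit rate = 352,800 × 12 × 2 = 8,467,200 bits/s.
8,467,200 / 8 = 1,058,400 B/s = 1058.4 kB/s.

1058.4 kB/s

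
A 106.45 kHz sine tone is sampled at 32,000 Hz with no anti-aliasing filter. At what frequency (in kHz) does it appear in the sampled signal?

10.45 kHz

Nyquist = 32,000/2 = 16,000 Hz; 106,450 Hz exceeds it.
Alias = |106,450 − 3×32,000| = |106,450 − 96,000| = 10,450 Hz = 10.45 kHz.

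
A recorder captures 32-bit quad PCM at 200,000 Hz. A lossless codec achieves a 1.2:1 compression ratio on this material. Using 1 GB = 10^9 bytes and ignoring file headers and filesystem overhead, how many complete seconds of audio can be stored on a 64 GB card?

24,000 seconds

Uncompressed byte rate = 200,000 × 4 × 4 = 3,200,000 bytes/s.
After 1.2:1 compression, effective rate ≈ 2666666.67 bytes/s.
Capacity = 64 × 1,000,000,000 = 64,000,000,000 bytes.
64,000,000,000 / effective rate ≈ 24000 s → 24,000 seconds.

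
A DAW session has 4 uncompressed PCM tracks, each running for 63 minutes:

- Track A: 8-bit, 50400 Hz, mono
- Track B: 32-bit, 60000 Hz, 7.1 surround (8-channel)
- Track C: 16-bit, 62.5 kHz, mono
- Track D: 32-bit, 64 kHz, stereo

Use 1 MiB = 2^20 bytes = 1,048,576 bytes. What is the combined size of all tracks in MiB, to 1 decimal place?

9399.4 MiB

63 minutes = 3,780 s.
Track A: 50,400 × 3,780 × 1 × 1 = 190,512,000 bytes.
Track B: 60,000 × 3,780 × 4 × 8 = 7,257,600,000 bytes.
Track C: 62,500 × 3,780 × 2 × 1 = 472,500,000 bytes.
Track D: 64,000 × 3,780 × 4 × 2 = 1,935,360,000 bytes.
Total = 9,855,972,000 bytes = 9399.4 MiB.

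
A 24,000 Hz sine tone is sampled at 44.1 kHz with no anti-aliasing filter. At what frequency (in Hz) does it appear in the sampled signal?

Nyquist = 44,100/2 = 22,050 Hz; 24,000 Hz exceeds it.
Alias = |24,000 − 1×44,100| = |24,000 − 44,100| = 20,100 Hz.

20,100 Hz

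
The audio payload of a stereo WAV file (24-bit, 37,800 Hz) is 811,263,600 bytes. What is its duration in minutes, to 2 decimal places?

59.62 minutes

Byte rate = 37,800 × 3 × 2 = 226,800 bytes/s.
Duration = 811,263,600 / 226,800 = 3,577 s.
3,577 s / 60 = 59.62 minutes.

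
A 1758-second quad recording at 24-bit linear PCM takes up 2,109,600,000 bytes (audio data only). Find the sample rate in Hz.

100,000 Hz

Bytes = sample_rate × seconds × bytes_per_sample × channels.
sample_rate = 2,109,600,000 / (1,758 × 3 × 4) = 2,109,600,000 / 21,096 = 100,000 Hz.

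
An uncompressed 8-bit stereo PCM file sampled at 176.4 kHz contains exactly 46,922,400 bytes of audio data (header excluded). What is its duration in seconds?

Byte rate = 176,400 × 1 × 2 = 352,800 bytes/s.
Duration = 46,922,400 / 352,800 = 133 s.

133 seconds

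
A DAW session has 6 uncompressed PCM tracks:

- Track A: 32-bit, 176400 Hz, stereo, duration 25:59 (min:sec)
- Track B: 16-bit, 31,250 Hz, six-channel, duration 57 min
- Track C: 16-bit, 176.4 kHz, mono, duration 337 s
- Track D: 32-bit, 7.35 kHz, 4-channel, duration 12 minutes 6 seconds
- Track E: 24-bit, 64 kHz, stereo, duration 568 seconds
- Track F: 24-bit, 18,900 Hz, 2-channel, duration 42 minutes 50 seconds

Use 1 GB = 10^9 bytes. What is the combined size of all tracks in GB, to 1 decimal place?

4.2 GB

Track A: 25:59 (min:sec) = 1,559 s; 176,400 × 1,559 × 4 × 2 = 2,200,060,800 bytes.
Track B: 57 min = 3,420 s; 31,250 × 3,420 × 2 × 6 = 1,282,500,000 bytes.
Track C: 176,400 × 337 × 2 × 1 = 118,893,600 bytes.
Track D: 12 minutes 6 seconds = 726 s; 7,350 × 726 × 4 × 4 = 85,377,600 bytes.
Track E: 64,000 × 568 × 3 × 2 = 218,112,000 bytes.
Track F: 42 minutes 50 seconds = 2,570 s; 18,900 × 2,570 × 3 × 2 = 291,438,000 bytes.
Total = 4,196,382,000 bytes = 4.2 GB.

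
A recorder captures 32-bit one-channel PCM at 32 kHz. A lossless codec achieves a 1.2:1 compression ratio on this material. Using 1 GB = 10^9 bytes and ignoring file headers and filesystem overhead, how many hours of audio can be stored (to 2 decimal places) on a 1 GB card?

2.60 hours

Uncompressed byte rate = 32,000 × 4 × 1 = 128,000 bytes/s.
After 1.2:1 compression, effective rate ≈ 106666.67 bytes/s.
Capacity = 1 × 1,000,000,000 = 1,000,000,000 bytes.
1,000,000,000 / effective rate ≈ 9375 s → 2.60 hours.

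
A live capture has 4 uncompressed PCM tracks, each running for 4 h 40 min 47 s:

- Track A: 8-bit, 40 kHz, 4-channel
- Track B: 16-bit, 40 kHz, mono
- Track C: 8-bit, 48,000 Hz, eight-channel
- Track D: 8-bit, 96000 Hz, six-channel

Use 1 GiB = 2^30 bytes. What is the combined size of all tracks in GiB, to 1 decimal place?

4 h 40 min 47 s = 16,847 s.
Track A: 40,000 × 16,847 × 1 × 4 = 2,695,520,000 bytes.
Track B: 40,000 × 16,847 × 2 × 1 = 1,347,760,000 bytes.
Track C: 48,000 × 16,847 × 1 × 8 = 6,469,248,000 bytes.
Track D: 96,000 × 16,847 × 1 × 6 = 9,703,872,000 bytes.
Total = 20,216,400,000 bytes = 18.8 GiB.

18.8 GiB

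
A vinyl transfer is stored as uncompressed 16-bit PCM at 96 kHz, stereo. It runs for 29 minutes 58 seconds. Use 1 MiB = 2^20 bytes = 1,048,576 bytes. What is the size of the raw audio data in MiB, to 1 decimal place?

Duration = 29 minutes 58 seconds = 1,798 s.
Bytes = 96,000 samples/s × 1,798 s × 2 bytes/sample × 2 ch = 690,432,000 bytes.
690,432,000 / 1,048,576 = 658.4 MiB.

658.4 MiB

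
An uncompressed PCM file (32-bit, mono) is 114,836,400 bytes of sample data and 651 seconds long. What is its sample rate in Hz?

Bytes = sample_rate × seconds × bytes_per_sample × channels.
sample_rate = 114,836,400 / (651 × 4 × 1) = 114,836,400 / 2,604 = 44,100 Hz.

44,100 Hz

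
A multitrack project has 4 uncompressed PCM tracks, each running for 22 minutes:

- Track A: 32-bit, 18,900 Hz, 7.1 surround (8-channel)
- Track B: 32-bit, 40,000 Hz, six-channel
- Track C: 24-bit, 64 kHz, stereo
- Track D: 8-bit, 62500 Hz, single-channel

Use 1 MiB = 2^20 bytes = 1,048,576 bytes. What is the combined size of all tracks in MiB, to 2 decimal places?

22 minutes = 1,320 s.
Track A: 18,900 × 1,320 × 4 × 8 = 798,336,000 bytes.
Track B: 40,000 × 1,320 × 4 × 6 = 1,267,200,000 bytes.
Track C: 64,000 × 1,320 × 3 × 2 = 506,880,000 bytes.
Track D: 62,500 × 1,320 × 1 × 1 = 82,500,000 bytes.
Total = 2,654,916,000 bytes = 2531.93 MiB.

2531.93 MiB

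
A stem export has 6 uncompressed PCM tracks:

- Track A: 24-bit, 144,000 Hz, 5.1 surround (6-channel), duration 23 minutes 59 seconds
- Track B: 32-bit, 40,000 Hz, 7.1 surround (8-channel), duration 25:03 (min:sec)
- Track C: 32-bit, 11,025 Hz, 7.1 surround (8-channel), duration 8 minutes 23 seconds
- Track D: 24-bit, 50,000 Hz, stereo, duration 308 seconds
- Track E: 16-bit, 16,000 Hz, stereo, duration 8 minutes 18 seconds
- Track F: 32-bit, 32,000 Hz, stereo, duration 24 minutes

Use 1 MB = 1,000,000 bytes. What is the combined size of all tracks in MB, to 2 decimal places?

Track A: 23 minutes 59 seconds = 1,439 s; 144,000 × 1,439 × 3 × 6 = 3,729,888,000 bytes.
Track B: 25:03 (min:sec) = 1,503 s; 40,000 × 1,503 × 4 × 8 = 1,923,840,000 bytes.
Track C: 8 minutes 23 seconds = 503 s; 11,025 × 503 × 4 × 8 = 177,458,400 bytes.
Track D: 50,000 × 308 × 3 × 2 = 92,400,000 bytes.
Track E: 8 minutes 18 seconds = 498 s; 16,000 × 498 × 2 × 2 = 31,872,000 bytes.
Track F: 24 minutes = 1,440 s; 32,000 × 1,440 × 4 × 2 = 368,640,000 bytes.
Total = 6,324,098,400 bytes = 6324.10 MB.

6324.10 MB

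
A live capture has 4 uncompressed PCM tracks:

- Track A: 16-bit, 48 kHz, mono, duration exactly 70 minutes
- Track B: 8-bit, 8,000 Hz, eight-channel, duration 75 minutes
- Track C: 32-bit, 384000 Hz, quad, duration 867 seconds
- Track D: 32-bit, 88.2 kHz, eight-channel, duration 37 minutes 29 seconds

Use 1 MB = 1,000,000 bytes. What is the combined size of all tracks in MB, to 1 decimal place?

12365.6 MB

Track A: exactly 70 minutes = 4,200 s; 48,000 × 4,200 × 2 × 1 = 403,200,000 bytes.
Track B: 75 minutes = 4,500 s; 8,000 × 4,500 × 1 × 8 = 288,000,000 bytes.
Track C: 384,000 × 867 × 4 × 4 = 5,326,848,000 bytes.
Track D: 37 minutes 29 seconds = 2,249 s; 88,200 × 2,249 × 4 × 8 = 6,347,577,600 bytes.
Total = 12,365,625,600 bytes = 12365.6 MB.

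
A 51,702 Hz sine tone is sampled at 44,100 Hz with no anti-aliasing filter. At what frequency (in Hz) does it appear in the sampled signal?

7,602 Hz

Nyquist = 44,100/2 = 22,050 Hz; 51,702 Hz exceeds it.
Alias = |51,702 − 1×44,100| = |51,702 − 44,100| = 7,602 Hz.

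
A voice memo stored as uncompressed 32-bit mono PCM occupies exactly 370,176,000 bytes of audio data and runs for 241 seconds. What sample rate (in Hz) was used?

384,000 Hz

Bytes = sample_rate × seconds × bytes_per_sample × channels.
sample_rate = 370,176,000 / (241 × 4 × 1) = 370,176,000 / 964 = 384,000 Hz.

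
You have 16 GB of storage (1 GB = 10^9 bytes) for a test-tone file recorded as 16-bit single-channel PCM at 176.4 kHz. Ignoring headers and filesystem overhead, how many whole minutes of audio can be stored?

Uncompressed byte rate = 176,400 × 2 × 1 = 352,800 bytes/s.
Capacity = 16 × 1,000,000,000 = 16,000,000,000 bytes.
16,000,000,000 / 352,800 ≈ 45351.47 s → 755 minutes.

755 minutes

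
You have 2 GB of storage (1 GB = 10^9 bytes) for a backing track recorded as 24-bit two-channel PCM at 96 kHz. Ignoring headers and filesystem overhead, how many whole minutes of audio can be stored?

57 minutes

Uncompressed byte rate = 96,000 × 3 × 2 = 576,000 bytes/s.
Capacity = 2 × 1,000,000,000 = 2,000,000,000 bytes.
2,000,000,000 / 576,000 ≈ 3472.22 s → 57 minutes.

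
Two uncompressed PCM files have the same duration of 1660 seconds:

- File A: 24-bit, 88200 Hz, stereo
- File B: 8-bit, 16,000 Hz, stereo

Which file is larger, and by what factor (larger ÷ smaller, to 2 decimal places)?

File A, by a factor of 16.54

File A: 88,200 × 3 × 2 = 529,200 bytes/s.
File B: 16,000 × 1 × 2 = 32,000 bytes/s.
File A is larger; ratio = 878,472,000 / 53,120,000 = 16.54.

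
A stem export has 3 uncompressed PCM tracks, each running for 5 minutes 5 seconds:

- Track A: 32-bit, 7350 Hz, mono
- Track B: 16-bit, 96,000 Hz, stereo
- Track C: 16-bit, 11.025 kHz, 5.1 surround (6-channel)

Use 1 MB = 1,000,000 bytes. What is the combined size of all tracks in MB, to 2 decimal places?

166.44 MB

5 minutes 5 seconds = 305 s.
Track A: 7,350 × 305 × 4 × 1 = 8,967,000 bytes.
Track B: 96,000 × 305 × 2 × 2 = 117,120,000 bytes.
Track C: 11,025 × 305 × 2 × 6 = 40,351,500 bytes.
Total = 166,438,500 bytes = 166.44 MB.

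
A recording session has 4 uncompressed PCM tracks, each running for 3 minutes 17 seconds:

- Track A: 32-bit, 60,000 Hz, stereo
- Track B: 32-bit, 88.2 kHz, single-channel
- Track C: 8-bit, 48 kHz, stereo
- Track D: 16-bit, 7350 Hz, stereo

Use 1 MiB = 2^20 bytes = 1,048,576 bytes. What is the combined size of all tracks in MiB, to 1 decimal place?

3 minutes 17 seconds = 197 s.
Track A: 60,000 × 197 × 4 × 2 = 94,560,000 bytes.
Track B: 88,200 × 197 × 4 × 1 = 69,501,600 bytes.
Track C: 48,000 × 197 × 1 × 2 = 18,912,000 bytes.
Track D: 7,350 × 197 × 2 × 2 = 5,791,800 bytes.
Total = 188,765,400 bytes = 180.0 MiB.

180.0 MiB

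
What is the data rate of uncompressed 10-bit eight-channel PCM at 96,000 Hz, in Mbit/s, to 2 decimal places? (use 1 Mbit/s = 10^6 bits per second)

7.68 Mbit/s

Bit rate = 96,000 × 10 × 8 = 7,680,000 bits/s.
= 7.68 Mbit/s.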